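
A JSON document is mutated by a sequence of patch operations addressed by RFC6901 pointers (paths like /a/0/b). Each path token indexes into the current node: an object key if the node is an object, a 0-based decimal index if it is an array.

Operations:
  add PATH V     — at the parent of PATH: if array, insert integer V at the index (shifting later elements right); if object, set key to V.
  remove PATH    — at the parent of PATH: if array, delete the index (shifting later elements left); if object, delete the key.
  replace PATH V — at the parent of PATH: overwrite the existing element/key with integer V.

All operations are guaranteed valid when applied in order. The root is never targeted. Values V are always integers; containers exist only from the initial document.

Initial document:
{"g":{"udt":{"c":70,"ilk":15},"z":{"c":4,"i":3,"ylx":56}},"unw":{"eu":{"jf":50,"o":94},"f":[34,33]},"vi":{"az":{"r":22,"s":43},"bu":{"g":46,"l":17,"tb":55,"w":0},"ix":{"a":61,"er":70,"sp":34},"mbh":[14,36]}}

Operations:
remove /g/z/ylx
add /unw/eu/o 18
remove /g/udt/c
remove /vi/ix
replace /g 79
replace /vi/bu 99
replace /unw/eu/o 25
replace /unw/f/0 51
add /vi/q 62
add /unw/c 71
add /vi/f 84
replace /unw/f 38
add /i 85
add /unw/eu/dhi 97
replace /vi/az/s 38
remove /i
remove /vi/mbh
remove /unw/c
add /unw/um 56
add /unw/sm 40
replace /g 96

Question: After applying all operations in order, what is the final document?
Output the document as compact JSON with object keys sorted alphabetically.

Answer: {"g":96,"unw":{"eu":{"dhi":97,"jf":50,"o":25},"f":38,"sm":40,"um":56},"vi":{"az":{"r":22,"s":38},"bu":99,"f":84,"q":62}}

Derivation:
After op 1 (remove /g/z/ylx): {"g":{"udt":{"c":70,"ilk":15},"z":{"c":4,"i":3}},"unw":{"eu":{"jf":50,"o":94},"f":[34,33]},"vi":{"az":{"r":22,"s":43},"bu":{"g":46,"l":17,"tb":55,"w":0},"ix":{"a":61,"er":70,"sp":34},"mbh":[14,36]}}
After op 2 (add /unw/eu/o 18): {"g":{"udt":{"c":70,"ilk":15},"z":{"c":4,"i":3}},"unw":{"eu":{"jf":50,"o":18},"f":[34,33]},"vi":{"az":{"r":22,"s":43},"bu":{"g":46,"l":17,"tb":55,"w":0},"ix":{"a":61,"er":70,"sp":34},"mbh":[14,36]}}
After op 3 (remove /g/udt/c): {"g":{"udt":{"ilk":15},"z":{"c":4,"i":3}},"unw":{"eu":{"jf":50,"o":18},"f":[34,33]},"vi":{"az":{"r":22,"s":43},"bu":{"g":46,"l":17,"tb":55,"w":0},"ix":{"a":61,"er":70,"sp":34},"mbh":[14,36]}}
After op 4 (remove /vi/ix): {"g":{"udt":{"ilk":15},"z":{"c":4,"i":3}},"unw":{"eu":{"jf":50,"o":18},"f":[34,33]},"vi":{"az":{"r":22,"s":43},"bu":{"g":46,"l":17,"tb":55,"w":0},"mbh":[14,36]}}
After op 5 (replace /g 79): {"g":79,"unw":{"eu":{"jf":50,"o":18},"f":[34,33]},"vi":{"az":{"r":22,"s":43},"bu":{"g":46,"l":17,"tb":55,"w":0},"mbh":[14,36]}}
After op 6 (replace /vi/bu 99): {"g":79,"unw":{"eu":{"jf":50,"o":18},"f":[34,33]},"vi":{"az":{"r":22,"s":43},"bu":99,"mbh":[14,36]}}
After op 7 (replace /unw/eu/o 25): {"g":79,"unw":{"eu":{"jf":50,"o":25},"f":[34,33]},"vi":{"az":{"r":22,"s":43},"bu":99,"mbh":[14,36]}}
After op 8 (replace /unw/f/0 51): {"g":79,"unw":{"eu":{"jf":50,"o":25},"f":[51,33]},"vi":{"az":{"r":22,"s":43},"bu":99,"mbh":[14,36]}}
After op 9 (add /vi/q 62): {"g":79,"unw":{"eu":{"jf":50,"o":25},"f":[51,33]},"vi":{"az":{"r":22,"s":43},"bu":99,"mbh":[14,36],"q":62}}
After op 10 (add /unw/c 71): {"g":79,"unw":{"c":71,"eu":{"jf":50,"o":25},"f":[51,33]},"vi":{"az":{"r":22,"s":43},"bu":99,"mbh":[14,36],"q":62}}
After op 11 (add /vi/f 84): {"g":79,"unw":{"c":71,"eu":{"jf":50,"o":25},"f":[51,33]},"vi":{"az":{"r":22,"s":43},"bu":99,"f":84,"mbh":[14,36],"q":62}}
After op 12 (replace /unw/f 38): {"g":79,"unw":{"c":71,"eu":{"jf":50,"o":25},"f":38},"vi":{"az":{"r":22,"s":43},"bu":99,"f":84,"mbh":[14,36],"q":62}}
After op 13 (add /i 85): {"g":79,"i":85,"unw":{"c":71,"eu":{"jf":50,"o":25},"f":38},"vi":{"az":{"r":22,"s":43},"bu":99,"f":84,"mbh":[14,36],"q":62}}
After op 14 (add /unw/eu/dhi 97): {"g":79,"i":85,"unw":{"c":71,"eu":{"dhi":97,"jf":50,"o":25},"f":38},"vi":{"az":{"r":22,"s":43},"bu":99,"f":84,"mbh":[14,36],"q":62}}
After op 15 (replace /vi/az/s 38): {"g":79,"i":85,"unw":{"c":71,"eu":{"dhi":97,"jf":50,"o":25},"f":38},"vi":{"az":{"r":22,"s":38},"bu":99,"f":84,"mbh":[14,36],"q":62}}
After op 16 (remove /i): {"g":79,"unw":{"c":71,"eu":{"dhi":97,"jf":50,"o":25},"f":38},"vi":{"az":{"r":22,"s":38},"bu":99,"f":84,"mbh":[14,36],"q":62}}
After op 17 (remove /vi/mbh): {"g":79,"unw":{"c":71,"eu":{"dhi":97,"jf":50,"o":25},"f":38},"vi":{"az":{"r":22,"s":38},"bu":99,"f":84,"q":62}}
After op 18 (remove /unw/c): {"g":79,"unw":{"eu":{"dhi":97,"jf":50,"o":25},"f":38},"vi":{"az":{"r":22,"s":38},"bu":99,"f":84,"q":62}}
After op 19 (add /unw/um 56): {"g":79,"unw":{"eu":{"dhi":97,"jf":50,"o":25},"f":38,"um":56},"vi":{"az":{"r":22,"s":38},"bu":99,"f":84,"q":62}}
After op 20 (add /unw/sm 40): {"g":79,"unw":{"eu":{"dhi":97,"jf":50,"o":25},"f":38,"sm":40,"um":56},"vi":{"az":{"r":22,"s":38},"bu":99,"f":84,"q":62}}
After op 21 (replace /g 96): {"g":96,"unw":{"eu":{"dhi":97,"jf":50,"o":25},"f":38,"sm":40,"um":56},"vi":{"az":{"r":22,"s":38},"bu":99,"f":84,"q":62}}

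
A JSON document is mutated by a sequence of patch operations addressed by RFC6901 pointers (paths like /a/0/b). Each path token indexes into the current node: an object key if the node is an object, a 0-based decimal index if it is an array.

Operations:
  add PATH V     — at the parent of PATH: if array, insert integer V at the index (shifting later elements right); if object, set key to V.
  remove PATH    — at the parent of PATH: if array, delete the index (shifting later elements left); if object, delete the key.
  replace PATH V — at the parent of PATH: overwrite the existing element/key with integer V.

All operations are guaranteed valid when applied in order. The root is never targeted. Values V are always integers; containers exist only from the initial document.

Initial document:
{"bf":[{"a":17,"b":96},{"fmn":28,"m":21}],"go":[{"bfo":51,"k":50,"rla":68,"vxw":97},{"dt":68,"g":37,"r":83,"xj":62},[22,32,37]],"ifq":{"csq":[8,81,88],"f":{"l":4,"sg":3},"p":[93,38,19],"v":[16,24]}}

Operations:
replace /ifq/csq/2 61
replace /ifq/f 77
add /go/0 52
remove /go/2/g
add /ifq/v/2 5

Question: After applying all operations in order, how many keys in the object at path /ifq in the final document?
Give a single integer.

After op 1 (replace /ifq/csq/2 61): {"bf":[{"a":17,"b":96},{"fmn":28,"m":21}],"go":[{"bfo":51,"k":50,"rla":68,"vxw":97},{"dt":68,"g":37,"r":83,"xj":62},[22,32,37]],"ifq":{"csq":[8,81,61],"f":{"l":4,"sg":3},"p":[93,38,19],"v":[16,24]}}
After op 2 (replace /ifq/f 77): {"bf":[{"a":17,"b":96},{"fmn":28,"m":21}],"go":[{"bfo":51,"k":50,"rla":68,"vxw":97},{"dt":68,"g":37,"r":83,"xj":62},[22,32,37]],"ifq":{"csq":[8,81,61],"f":77,"p":[93,38,19],"v":[16,24]}}
After op 3 (add /go/0 52): {"bf":[{"a":17,"b":96},{"fmn":28,"m":21}],"go":[52,{"bfo":51,"k":50,"rla":68,"vxw":97},{"dt":68,"g":37,"r":83,"xj":62},[22,32,37]],"ifq":{"csq":[8,81,61],"f":77,"p":[93,38,19],"v":[16,24]}}
After op 4 (remove /go/2/g): {"bf":[{"a":17,"b":96},{"fmn":28,"m":21}],"go":[52,{"bfo":51,"k":50,"rla":68,"vxw":97},{"dt":68,"r":83,"xj":62},[22,32,37]],"ifq":{"csq":[8,81,61],"f":77,"p":[93,38,19],"v":[16,24]}}
After op 5 (add /ifq/v/2 5): {"bf":[{"a":17,"b":96},{"fmn":28,"m":21}],"go":[52,{"bfo":51,"k":50,"rla":68,"vxw":97},{"dt":68,"r":83,"xj":62},[22,32,37]],"ifq":{"csq":[8,81,61],"f":77,"p":[93,38,19],"v":[16,24,5]}}
Size at path /ifq: 4

Answer: 4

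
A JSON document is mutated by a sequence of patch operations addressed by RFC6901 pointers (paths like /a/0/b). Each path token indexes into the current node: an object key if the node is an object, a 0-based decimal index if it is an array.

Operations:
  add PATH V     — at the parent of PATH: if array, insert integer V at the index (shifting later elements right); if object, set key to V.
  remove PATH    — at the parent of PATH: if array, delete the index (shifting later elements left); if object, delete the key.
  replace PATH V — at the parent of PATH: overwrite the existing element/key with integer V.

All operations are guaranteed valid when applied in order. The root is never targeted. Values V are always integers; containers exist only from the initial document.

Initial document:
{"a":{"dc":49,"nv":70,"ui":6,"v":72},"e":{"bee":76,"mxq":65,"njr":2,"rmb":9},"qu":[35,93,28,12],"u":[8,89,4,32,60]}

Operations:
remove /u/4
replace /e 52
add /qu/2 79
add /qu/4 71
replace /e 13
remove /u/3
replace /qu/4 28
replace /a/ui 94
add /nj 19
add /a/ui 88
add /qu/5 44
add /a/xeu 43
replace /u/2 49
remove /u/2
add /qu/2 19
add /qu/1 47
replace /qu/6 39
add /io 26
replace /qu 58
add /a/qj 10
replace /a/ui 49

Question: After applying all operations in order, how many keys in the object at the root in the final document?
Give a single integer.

Answer: 6

Derivation:
After op 1 (remove /u/4): {"a":{"dc":49,"nv":70,"ui":6,"v":72},"e":{"bee":76,"mxq":65,"njr":2,"rmb":9},"qu":[35,93,28,12],"u":[8,89,4,32]}
After op 2 (replace /e 52): {"a":{"dc":49,"nv":70,"ui":6,"v":72},"e":52,"qu":[35,93,28,12],"u":[8,89,4,32]}
After op 3 (add /qu/2 79): {"a":{"dc":49,"nv":70,"ui":6,"v":72},"e":52,"qu":[35,93,79,28,12],"u":[8,89,4,32]}
After op 4 (add /qu/4 71): {"a":{"dc":49,"nv":70,"ui":6,"v":72},"e":52,"qu":[35,93,79,28,71,12],"u":[8,89,4,32]}
After op 5 (replace /e 13): {"a":{"dc":49,"nv":70,"ui":6,"v":72},"e":13,"qu":[35,93,79,28,71,12],"u":[8,89,4,32]}
After op 6 (remove /u/3): {"a":{"dc":49,"nv":70,"ui":6,"v":72},"e":13,"qu":[35,93,79,28,71,12],"u":[8,89,4]}
After op 7 (replace /qu/4 28): {"a":{"dc":49,"nv":70,"ui":6,"v":72},"e":13,"qu":[35,93,79,28,28,12],"u":[8,89,4]}
After op 8 (replace /a/ui 94): {"a":{"dc":49,"nv":70,"ui":94,"v":72},"e":13,"qu":[35,93,79,28,28,12],"u":[8,89,4]}
After op 9 (add /nj 19): {"a":{"dc":49,"nv":70,"ui":94,"v":72},"e":13,"nj":19,"qu":[35,93,79,28,28,12],"u":[8,89,4]}
After op 10 (add /a/ui 88): {"a":{"dc":49,"nv":70,"ui":88,"v":72},"e":13,"nj":19,"qu":[35,93,79,28,28,12],"u":[8,89,4]}
After op 11 (add /qu/5 44): {"a":{"dc":49,"nv":70,"ui":88,"v":72},"e":13,"nj":19,"qu":[35,93,79,28,28,44,12],"u":[8,89,4]}
After op 12 (add /a/xeu 43): {"a":{"dc":49,"nv":70,"ui":88,"v":72,"xeu":43},"e":13,"nj":19,"qu":[35,93,79,28,28,44,12],"u":[8,89,4]}
After op 13 (replace /u/2 49): {"a":{"dc":49,"nv":70,"ui":88,"v":72,"xeu":43},"e":13,"nj":19,"qu":[35,93,79,28,28,44,12],"u":[8,89,49]}
After op 14 (remove /u/2): {"a":{"dc":49,"nv":70,"ui":88,"v":72,"xeu":43},"e":13,"nj":19,"qu":[35,93,79,28,28,44,12],"u":[8,89]}
After op 15 (add /qu/2 19): {"a":{"dc":49,"nv":70,"ui":88,"v":72,"xeu":43},"e":13,"nj":19,"qu":[35,93,19,79,28,28,44,12],"u":[8,89]}
After op 16 (add /qu/1 47): {"a":{"dc":49,"nv":70,"ui":88,"v":72,"xeu":43},"e":13,"nj":19,"qu":[35,47,93,19,79,28,28,44,12],"u":[8,89]}
After op 17 (replace /qu/6 39): {"a":{"dc":49,"nv":70,"ui":88,"v":72,"xeu":43},"e":13,"nj":19,"qu":[35,47,93,19,79,28,39,44,12],"u":[8,89]}
After op 18 (add /io 26): {"a":{"dc":49,"nv":70,"ui":88,"v":72,"xeu":43},"e":13,"io":26,"nj":19,"qu":[35,47,93,19,79,28,39,44,12],"u":[8,89]}
After op 19 (replace /qu 58): {"a":{"dc":49,"nv":70,"ui":88,"v":72,"xeu":43},"e":13,"io":26,"nj":19,"qu":58,"u":[8,89]}
After op 20 (add /a/qj 10): {"a":{"dc":49,"nv":70,"qj":10,"ui":88,"v":72,"xeu":43},"e":13,"io":26,"nj":19,"qu":58,"u":[8,89]}
After op 21 (replace /a/ui 49): {"a":{"dc":49,"nv":70,"qj":10,"ui":49,"v":72,"xeu":43},"e":13,"io":26,"nj":19,"qu":58,"u":[8,89]}
Size at the root: 6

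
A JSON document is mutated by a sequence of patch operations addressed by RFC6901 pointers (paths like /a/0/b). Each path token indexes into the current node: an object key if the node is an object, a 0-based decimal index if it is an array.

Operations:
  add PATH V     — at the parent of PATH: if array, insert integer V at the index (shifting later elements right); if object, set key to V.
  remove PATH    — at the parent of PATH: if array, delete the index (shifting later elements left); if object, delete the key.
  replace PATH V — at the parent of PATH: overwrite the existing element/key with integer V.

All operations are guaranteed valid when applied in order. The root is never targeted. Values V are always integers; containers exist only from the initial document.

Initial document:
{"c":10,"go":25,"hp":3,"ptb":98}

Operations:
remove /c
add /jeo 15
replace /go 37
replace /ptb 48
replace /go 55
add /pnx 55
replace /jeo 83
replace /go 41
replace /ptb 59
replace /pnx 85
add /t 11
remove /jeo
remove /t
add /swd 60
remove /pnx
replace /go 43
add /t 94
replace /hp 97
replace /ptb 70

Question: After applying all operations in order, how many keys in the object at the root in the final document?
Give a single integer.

Answer: 5

Derivation:
After op 1 (remove /c): {"go":25,"hp":3,"ptb":98}
After op 2 (add /jeo 15): {"go":25,"hp":3,"jeo":15,"ptb":98}
After op 3 (replace /go 37): {"go":37,"hp":3,"jeo":15,"ptb":98}
After op 4 (replace /ptb 48): {"go":37,"hp":3,"jeo":15,"ptb":48}
After op 5 (replace /go 55): {"go":55,"hp":3,"jeo":15,"ptb":48}
After op 6 (add /pnx 55): {"go":55,"hp":3,"jeo":15,"pnx":55,"ptb":48}
After op 7 (replace /jeo 83): {"go":55,"hp":3,"jeo":83,"pnx":55,"ptb":48}
After op 8 (replace /go 41): {"go":41,"hp":3,"jeo":83,"pnx":55,"ptb":48}
After op 9 (replace /ptb 59): {"go":41,"hp":3,"jeo":83,"pnx":55,"ptb":59}
After op 10 (replace /pnx 85): {"go":41,"hp":3,"jeo":83,"pnx":85,"ptb":59}
After op 11 (add /t 11): {"go":41,"hp":3,"jeo":83,"pnx":85,"ptb":59,"t":11}
After op 12 (remove /jeo): {"go":41,"hp":3,"pnx":85,"ptb":59,"t":11}
After op 13 (remove /t): {"go":41,"hp":3,"pnx":85,"ptb":59}
After op 14 (add /swd 60): {"go":41,"hp":3,"pnx":85,"ptb":59,"swd":60}
After op 15 (remove /pnx): {"go":41,"hp":3,"ptb":59,"swd":60}
After op 16 (replace /go 43): {"go":43,"hp":3,"ptb":59,"swd":60}
After op 17 (add /t 94): {"go":43,"hp":3,"ptb":59,"swd":60,"t":94}
After op 18 (replace /hp 97): {"go":43,"hp":97,"ptb":59,"swd":60,"t":94}
After op 19 (replace /ptb 70): {"go":43,"hp":97,"ptb":70,"swd":60,"t":94}
Size at the root: 5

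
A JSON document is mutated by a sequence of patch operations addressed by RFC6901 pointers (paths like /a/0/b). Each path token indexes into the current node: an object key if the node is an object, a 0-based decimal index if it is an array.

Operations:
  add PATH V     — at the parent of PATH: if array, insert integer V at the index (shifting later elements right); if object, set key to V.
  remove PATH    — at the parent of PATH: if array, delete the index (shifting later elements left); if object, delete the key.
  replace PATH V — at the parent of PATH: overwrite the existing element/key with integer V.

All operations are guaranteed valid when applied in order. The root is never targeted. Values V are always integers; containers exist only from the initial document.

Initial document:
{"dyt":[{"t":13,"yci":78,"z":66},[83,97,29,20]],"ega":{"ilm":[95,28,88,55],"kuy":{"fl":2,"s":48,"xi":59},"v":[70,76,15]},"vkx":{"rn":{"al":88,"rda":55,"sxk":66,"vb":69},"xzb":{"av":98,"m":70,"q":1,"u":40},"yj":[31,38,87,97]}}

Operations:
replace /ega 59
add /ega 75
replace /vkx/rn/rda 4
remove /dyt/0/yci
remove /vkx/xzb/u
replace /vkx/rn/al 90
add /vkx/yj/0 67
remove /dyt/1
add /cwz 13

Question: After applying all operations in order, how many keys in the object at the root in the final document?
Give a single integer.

Answer: 4

Derivation:
After op 1 (replace /ega 59): {"dyt":[{"t":13,"yci":78,"z":66},[83,97,29,20]],"ega":59,"vkx":{"rn":{"al":88,"rda":55,"sxk":66,"vb":69},"xzb":{"av":98,"m":70,"q":1,"u":40},"yj":[31,38,87,97]}}
After op 2 (add /ega 75): {"dyt":[{"t":13,"yci":78,"z":66},[83,97,29,20]],"ega":75,"vkx":{"rn":{"al":88,"rda":55,"sxk":66,"vb":69},"xzb":{"av":98,"m":70,"q":1,"u":40},"yj":[31,38,87,97]}}
After op 3 (replace /vkx/rn/rda 4): {"dyt":[{"t":13,"yci":78,"z":66},[83,97,29,20]],"ega":75,"vkx":{"rn":{"al":88,"rda":4,"sxk":66,"vb":69},"xzb":{"av":98,"m":70,"q":1,"u":40},"yj":[31,38,87,97]}}
After op 4 (remove /dyt/0/yci): {"dyt":[{"t":13,"z":66},[83,97,29,20]],"ega":75,"vkx":{"rn":{"al":88,"rda":4,"sxk":66,"vb":69},"xzb":{"av":98,"m":70,"q":1,"u":40},"yj":[31,38,87,97]}}
After op 5 (remove /vkx/xzb/u): {"dyt":[{"t":13,"z":66},[83,97,29,20]],"ega":75,"vkx":{"rn":{"al":88,"rda":4,"sxk":66,"vb":69},"xzb":{"av":98,"m":70,"q":1},"yj":[31,38,87,97]}}
After op 6 (replace /vkx/rn/al 90): {"dyt":[{"t":13,"z":66},[83,97,29,20]],"ega":75,"vkx":{"rn":{"al":90,"rda":4,"sxk":66,"vb":69},"xzb":{"av":98,"m":70,"q":1},"yj":[31,38,87,97]}}
After op 7 (add /vkx/yj/0 67): {"dyt":[{"t":13,"z":66},[83,97,29,20]],"ega":75,"vkx":{"rn":{"al":90,"rda":4,"sxk":66,"vb":69},"xzb":{"av":98,"m":70,"q":1},"yj":[67,31,38,87,97]}}
After op 8 (remove /dyt/1): {"dyt":[{"t":13,"z":66}],"ega":75,"vkx":{"rn":{"al":90,"rda":4,"sxk":66,"vb":69},"xzb":{"av":98,"m":70,"q":1},"yj":[67,31,38,87,97]}}
After op 9 (add /cwz 13): {"cwz":13,"dyt":[{"t":13,"z":66}],"ega":75,"vkx":{"rn":{"al":90,"rda":4,"sxk":66,"vb":69},"xzb":{"av":98,"m":70,"q":1},"yj":[67,31,38,87,97]}}
Size at the root: 4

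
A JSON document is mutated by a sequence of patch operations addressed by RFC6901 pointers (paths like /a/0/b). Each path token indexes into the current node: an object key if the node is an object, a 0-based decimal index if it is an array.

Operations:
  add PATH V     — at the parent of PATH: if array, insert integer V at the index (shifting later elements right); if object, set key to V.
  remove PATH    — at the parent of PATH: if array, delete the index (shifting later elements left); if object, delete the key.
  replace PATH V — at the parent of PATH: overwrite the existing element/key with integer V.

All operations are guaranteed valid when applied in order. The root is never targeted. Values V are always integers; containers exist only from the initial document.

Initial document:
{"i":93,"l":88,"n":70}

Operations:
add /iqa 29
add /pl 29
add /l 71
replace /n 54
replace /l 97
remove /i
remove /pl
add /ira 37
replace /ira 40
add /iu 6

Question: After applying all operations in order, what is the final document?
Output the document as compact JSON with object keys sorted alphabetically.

Answer: {"iqa":29,"ira":40,"iu":6,"l":97,"n":54}

Derivation:
After op 1 (add /iqa 29): {"i":93,"iqa":29,"l":88,"n":70}
After op 2 (add /pl 29): {"i":93,"iqa":29,"l":88,"n":70,"pl":29}
After op 3 (add /l 71): {"i":93,"iqa":29,"l":71,"n":70,"pl":29}
After op 4 (replace /n 54): {"i":93,"iqa":29,"l":71,"n":54,"pl":29}
After op 5 (replace /l 97): {"i":93,"iqa":29,"l":97,"n":54,"pl":29}
After op 6 (remove /i): {"iqa":29,"l":97,"n":54,"pl":29}
After op 7 (remove /pl): {"iqa":29,"l":97,"n":54}
After op 8 (add /ira 37): {"iqa":29,"ira":37,"l":97,"n":54}
After op 9 (replace /ira 40): {"iqa":29,"ira":40,"l":97,"n":54}
After op 10 (add /iu 6): {"iqa":29,"ira":40,"iu":6,"l":97,"n":54}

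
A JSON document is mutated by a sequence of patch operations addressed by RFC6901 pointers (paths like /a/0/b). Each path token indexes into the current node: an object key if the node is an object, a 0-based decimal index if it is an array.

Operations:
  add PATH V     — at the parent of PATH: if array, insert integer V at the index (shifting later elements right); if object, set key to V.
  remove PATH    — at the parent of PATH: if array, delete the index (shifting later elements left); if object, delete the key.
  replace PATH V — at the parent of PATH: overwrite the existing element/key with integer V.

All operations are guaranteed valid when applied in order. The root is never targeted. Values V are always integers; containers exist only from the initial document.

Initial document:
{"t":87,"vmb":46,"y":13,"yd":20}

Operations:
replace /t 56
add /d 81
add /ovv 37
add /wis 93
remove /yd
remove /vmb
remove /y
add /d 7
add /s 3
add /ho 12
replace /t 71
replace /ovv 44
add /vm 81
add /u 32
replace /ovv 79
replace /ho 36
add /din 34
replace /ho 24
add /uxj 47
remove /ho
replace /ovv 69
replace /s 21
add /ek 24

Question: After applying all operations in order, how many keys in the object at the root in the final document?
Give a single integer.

After op 1 (replace /t 56): {"t":56,"vmb":46,"y":13,"yd":20}
After op 2 (add /d 81): {"d":81,"t":56,"vmb":46,"y":13,"yd":20}
After op 3 (add /ovv 37): {"d":81,"ovv":37,"t":56,"vmb":46,"y":13,"yd":20}
After op 4 (add /wis 93): {"d":81,"ovv":37,"t":56,"vmb":46,"wis":93,"y":13,"yd":20}
After op 5 (remove /yd): {"d":81,"ovv":37,"t":56,"vmb":46,"wis":93,"y":13}
After op 6 (remove /vmb): {"d":81,"ovv":37,"t":56,"wis":93,"y":13}
After op 7 (remove /y): {"d":81,"ovv":37,"t":56,"wis":93}
After op 8 (add /d 7): {"d":7,"ovv":37,"t":56,"wis":93}
After op 9 (add /s 3): {"d":7,"ovv":37,"s":3,"t":56,"wis":93}
After op 10 (add /ho 12): {"d":7,"ho":12,"ovv":37,"s":3,"t":56,"wis":93}
After op 11 (replace /t 71): {"d":7,"ho":12,"ovv":37,"s":3,"t":71,"wis":93}
After op 12 (replace /ovv 44): {"d":7,"ho":12,"ovv":44,"s":3,"t":71,"wis":93}
After op 13 (add /vm 81): {"d":7,"ho":12,"ovv":44,"s":3,"t":71,"vm":81,"wis":93}
After op 14 (add /u 32): {"d":7,"ho":12,"ovv":44,"s":3,"t":71,"u":32,"vm":81,"wis":93}
After op 15 (replace /ovv 79): {"d":7,"ho":12,"ovv":79,"s":3,"t":71,"u":32,"vm":81,"wis":93}
After op 16 (replace /ho 36): {"d":7,"ho":36,"ovv":79,"s":3,"t":71,"u":32,"vm":81,"wis":93}
After op 17 (add /din 34): {"d":7,"din":34,"ho":36,"ovv":79,"s":3,"t":71,"u":32,"vm":81,"wis":93}
After op 18 (replace /ho 24): {"d":7,"din":34,"ho":24,"ovv":79,"s":3,"t":71,"u":32,"vm":81,"wis":93}
After op 19 (add /uxj 47): {"d":7,"din":34,"ho":24,"ovv":79,"s":3,"t":71,"u":32,"uxj":47,"vm":81,"wis":93}
After op 20 (remove /ho): {"d":7,"din":34,"ovv":79,"s":3,"t":71,"u":32,"uxj":47,"vm":81,"wis":93}
After op 21 (replace /ovv 69): {"d":7,"din":34,"ovv":69,"s":3,"t":71,"u":32,"uxj":47,"vm":81,"wis":93}
After op 22 (replace /s 21): {"d":7,"din":34,"ovv":69,"s":21,"t":71,"u":32,"uxj":47,"vm":81,"wis":93}
After op 23 (add /ek 24): {"d":7,"din":34,"ek":24,"ovv":69,"s":21,"t":71,"u":32,"uxj":47,"vm":81,"wis":93}
Size at the root: 10

Answer: 10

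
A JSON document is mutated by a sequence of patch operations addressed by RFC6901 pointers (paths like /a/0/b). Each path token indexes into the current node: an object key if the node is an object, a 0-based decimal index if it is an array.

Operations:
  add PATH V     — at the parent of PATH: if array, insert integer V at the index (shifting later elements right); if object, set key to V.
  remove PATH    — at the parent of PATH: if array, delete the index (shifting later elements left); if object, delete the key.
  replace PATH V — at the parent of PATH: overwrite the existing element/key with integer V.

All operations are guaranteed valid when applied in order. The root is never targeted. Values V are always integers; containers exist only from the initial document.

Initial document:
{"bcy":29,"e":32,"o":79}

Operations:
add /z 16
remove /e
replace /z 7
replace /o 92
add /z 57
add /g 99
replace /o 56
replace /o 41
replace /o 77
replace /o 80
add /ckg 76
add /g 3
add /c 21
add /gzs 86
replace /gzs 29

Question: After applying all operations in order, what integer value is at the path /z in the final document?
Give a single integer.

Answer: 57

Derivation:
After op 1 (add /z 16): {"bcy":29,"e":32,"o":79,"z":16}
After op 2 (remove /e): {"bcy":29,"o":79,"z":16}
After op 3 (replace /z 7): {"bcy":29,"o":79,"z":7}
After op 4 (replace /o 92): {"bcy":29,"o":92,"z":7}
After op 5 (add /z 57): {"bcy":29,"o":92,"z":57}
After op 6 (add /g 99): {"bcy":29,"g":99,"o":92,"z":57}
After op 7 (replace /o 56): {"bcy":29,"g":99,"o":56,"z":57}
After op 8 (replace /o 41): {"bcy":29,"g":99,"o":41,"z":57}
After op 9 (replace /o 77): {"bcy":29,"g":99,"o":77,"z":57}
After op 10 (replace /o 80): {"bcy":29,"g":99,"o":80,"z":57}
After op 11 (add /ckg 76): {"bcy":29,"ckg":76,"g":99,"o":80,"z":57}
After op 12 (add /g 3): {"bcy":29,"ckg":76,"g":3,"o":80,"z":57}
After op 13 (add /c 21): {"bcy":29,"c":21,"ckg":76,"g":3,"o":80,"z":57}
After op 14 (add /gzs 86): {"bcy":29,"c":21,"ckg":76,"g":3,"gzs":86,"o":80,"z":57}
After op 15 (replace /gzs 29): {"bcy":29,"c":21,"ckg":76,"g":3,"gzs":29,"o":80,"z":57}
Value at /z: 57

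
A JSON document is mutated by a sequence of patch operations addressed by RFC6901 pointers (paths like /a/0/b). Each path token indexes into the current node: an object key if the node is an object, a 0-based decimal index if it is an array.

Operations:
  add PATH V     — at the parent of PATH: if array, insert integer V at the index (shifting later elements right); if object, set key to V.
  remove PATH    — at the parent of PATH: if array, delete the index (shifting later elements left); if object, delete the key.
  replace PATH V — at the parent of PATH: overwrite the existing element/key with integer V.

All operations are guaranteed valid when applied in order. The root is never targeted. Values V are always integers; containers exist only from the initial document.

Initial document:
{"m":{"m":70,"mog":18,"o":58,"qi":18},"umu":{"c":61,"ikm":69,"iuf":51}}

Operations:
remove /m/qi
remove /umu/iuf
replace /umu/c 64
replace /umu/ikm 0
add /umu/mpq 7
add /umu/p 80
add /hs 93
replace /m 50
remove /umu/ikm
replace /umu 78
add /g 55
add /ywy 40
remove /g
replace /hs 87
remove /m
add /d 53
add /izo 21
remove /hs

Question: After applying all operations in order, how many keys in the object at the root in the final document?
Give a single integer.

After op 1 (remove /m/qi): {"m":{"m":70,"mog":18,"o":58},"umu":{"c":61,"ikm":69,"iuf":51}}
After op 2 (remove /umu/iuf): {"m":{"m":70,"mog":18,"o":58},"umu":{"c":61,"ikm":69}}
After op 3 (replace /umu/c 64): {"m":{"m":70,"mog":18,"o":58},"umu":{"c":64,"ikm":69}}
After op 4 (replace /umu/ikm 0): {"m":{"m":70,"mog":18,"o":58},"umu":{"c":64,"ikm":0}}
After op 5 (add /umu/mpq 7): {"m":{"m":70,"mog":18,"o":58},"umu":{"c":64,"ikm":0,"mpq":7}}
After op 6 (add /umu/p 80): {"m":{"m":70,"mog":18,"o":58},"umu":{"c":64,"ikm":0,"mpq":7,"p":80}}
After op 7 (add /hs 93): {"hs":93,"m":{"m":70,"mog":18,"o":58},"umu":{"c":64,"ikm":0,"mpq":7,"p":80}}
After op 8 (replace /m 50): {"hs":93,"m":50,"umu":{"c":64,"ikm":0,"mpq":7,"p":80}}
After op 9 (remove /umu/ikm): {"hs":93,"m":50,"umu":{"c":64,"mpq":7,"p":80}}
After op 10 (replace /umu 78): {"hs":93,"m":50,"umu":78}
After op 11 (add /g 55): {"g":55,"hs":93,"m":50,"umu":78}
After op 12 (add /ywy 40): {"g":55,"hs":93,"m":50,"umu":78,"ywy":40}
After op 13 (remove /g): {"hs":93,"m":50,"umu":78,"ywy":40}
After op 14 (replace /hs 87): {"hs":87,"m":50,"umu":78,"ywy":40}
After op 15 (remove /m): {"hs":87,"umu":78,"ywy":40}
After op 16 (add /d 53): {"d":53,"hs":87,"umu":78,"ywy":40}
After op 17 (add /izo 21): {"d":53,"hs":87,"izo":21,"umu":78,"ywy":40}
After op 18 (remove /hs): {"d":53,"izo":21,"umu":78,"ywy":40}
Size at the root: 4

Answer: 4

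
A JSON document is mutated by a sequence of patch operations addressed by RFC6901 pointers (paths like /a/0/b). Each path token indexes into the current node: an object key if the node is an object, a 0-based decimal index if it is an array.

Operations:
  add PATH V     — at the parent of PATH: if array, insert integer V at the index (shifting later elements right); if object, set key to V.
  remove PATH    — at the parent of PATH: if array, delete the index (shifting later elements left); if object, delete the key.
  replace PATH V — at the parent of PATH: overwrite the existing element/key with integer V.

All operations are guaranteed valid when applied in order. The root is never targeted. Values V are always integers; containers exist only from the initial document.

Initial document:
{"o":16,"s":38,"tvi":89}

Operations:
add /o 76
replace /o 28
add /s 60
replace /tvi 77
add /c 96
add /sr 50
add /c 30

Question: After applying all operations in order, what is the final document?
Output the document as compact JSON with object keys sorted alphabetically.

Answer: {"c":30,"o":28,"s":60,"sr":50,"tvi":77}

Derivation:
After op 1 (add /o 76): {"o":76,"s":38,"tvi":89}
After op 2 (replace /o 28): {"o":28,"s":38,"tvi":89}
After op 3 (add /s 60): {"o":28,"s":60,"tvi":89}
After op 4 (replace /tvi 77): {"o":28,"s":60,"tvi":77}
After op 5 (add /c 96): {"c":96,"o":28,"s":60,"tvi":77}
After op 6 (add /sr 50): {"c":96,"o":28,"s":60,"sr":50,"tvi":77}
After op 7 (add /c 30): {"c":30,"o":28,"s":60,"sr":50,"tvi":77}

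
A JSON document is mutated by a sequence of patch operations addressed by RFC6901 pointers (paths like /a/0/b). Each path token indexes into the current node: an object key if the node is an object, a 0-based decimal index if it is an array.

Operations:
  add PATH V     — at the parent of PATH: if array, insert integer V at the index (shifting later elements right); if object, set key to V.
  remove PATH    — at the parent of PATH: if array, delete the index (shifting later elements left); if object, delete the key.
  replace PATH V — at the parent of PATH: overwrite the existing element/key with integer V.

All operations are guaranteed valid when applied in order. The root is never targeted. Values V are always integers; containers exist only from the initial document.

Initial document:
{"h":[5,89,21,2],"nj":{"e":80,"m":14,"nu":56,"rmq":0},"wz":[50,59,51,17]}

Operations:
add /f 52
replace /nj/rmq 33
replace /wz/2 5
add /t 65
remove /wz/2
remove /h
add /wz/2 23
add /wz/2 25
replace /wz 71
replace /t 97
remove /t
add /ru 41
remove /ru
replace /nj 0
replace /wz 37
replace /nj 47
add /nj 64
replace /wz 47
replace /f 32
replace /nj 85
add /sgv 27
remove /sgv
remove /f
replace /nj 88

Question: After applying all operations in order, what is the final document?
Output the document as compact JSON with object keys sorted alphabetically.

Answer: {"nj":88,"wz":47}

Derivation:
After op 1 (add /f 52): {"f":52,"h":[5,89,21,2],"nj":{"e":80,"m":14,"nu":56,"rmq":0},"wz":[50,59,51,17]}
After op 2 (replace /nj/rmq 33): {"f":52,"h":[5,89,21,2],"nj":{"e":80,"m":14,"nu":56,"rmq":33},"wz":[50,59,51,17]}
After op 3 (replace /wz/2 5): {"f":52,"h":[5,89,21,2],"nj":{"e":80,"m":14,"nu":56,"rmq":33},"wz":[50,59,5,17]}
After op 4 (add /t 65): {"f":52,"h":[5,89,21,2],"nj":{"e":80,"m":14,"nu":56,"rmq":33},"t":65,"wz":[50,59,5,17]}
After op 5 (remove /wz/2): {"f":52,"h":[5,89,21,2],"nj":{"e":80,"m":14,"nu":56,"rmq":33},"t":65,"wz":[50,59,17]}
After op 6 (remove /h): {"f":52,"nj":{"e":80,"m":14,"nu":56,"rmq":33},"t":65,"wz":[50,59,17]}
After op 7 (add /wz/2 23): {"f":52,"nj":{"e":80,"m":14,"nu":56,"rmq":33},"t":65,"wz":[50,59,23,17]}
After op 8 (add /wz/2 25): {"f":52,"nj":{"e":80,"m":14,"nu":56,"rmq":33},"t":65,"wz":[50,59,25,23,17]}
After op 9 (replace /wz 71): {"f":52,"nj":{"e":80,"m":14,"nu":56,"rmq":33},"t":65,"wz":71}
After op 10 (replace /t 97): {"f":52,"nj":{"e":80,"m":14,"nu":56,"rmq":33},"t":97,"wz":71}
After op 11 (remove /t): {"f":52,"nj":{"e":80,"m":14,"nu":56,"rmq":33},"wz":71}
After op 12 (add /ru 41): {"f":52,"nj":{"e":80,"m":14,"nu":56,"rmq":33},"ru":41,"wz":71}
After op 13 (remove /ru): {"f":52,"nj":{"e":80,"m":14,"nu":56,"rmq":33},"wz":71}
After op 14 (replace /nj 0): {"f":52,"nj":0,"wz":71}
After op 15 (replace /wz 37): {"f":52,"nj":0,"wz":37}
After op 16 (replace /nj 47): {"f":52,"nj":47,"wz":37}
After op 17 (add /nj 64): {"f":52,"nj":64,"wz":37}
After op 18 (replace /wz 47): {"f":52,"nj":64,"wz":47}
After op 19 (replace /f 32): {"f":32,"nj":64,"wz":47}
After op 20 (replace /nj 85): {"f":32,"nj":85,"wz":47}
After op 21 (add /sgv 27): {"f":32,"nj":85,"sgv":27,"wz":47}
After op 22 (remove /sgv): {"f":32,"nj":85,"wz":47}
After op 23 (remove /f): {"nj":85,"wz":47}
After op 24 (replace /nj 88): {"nj":88,"wz":47}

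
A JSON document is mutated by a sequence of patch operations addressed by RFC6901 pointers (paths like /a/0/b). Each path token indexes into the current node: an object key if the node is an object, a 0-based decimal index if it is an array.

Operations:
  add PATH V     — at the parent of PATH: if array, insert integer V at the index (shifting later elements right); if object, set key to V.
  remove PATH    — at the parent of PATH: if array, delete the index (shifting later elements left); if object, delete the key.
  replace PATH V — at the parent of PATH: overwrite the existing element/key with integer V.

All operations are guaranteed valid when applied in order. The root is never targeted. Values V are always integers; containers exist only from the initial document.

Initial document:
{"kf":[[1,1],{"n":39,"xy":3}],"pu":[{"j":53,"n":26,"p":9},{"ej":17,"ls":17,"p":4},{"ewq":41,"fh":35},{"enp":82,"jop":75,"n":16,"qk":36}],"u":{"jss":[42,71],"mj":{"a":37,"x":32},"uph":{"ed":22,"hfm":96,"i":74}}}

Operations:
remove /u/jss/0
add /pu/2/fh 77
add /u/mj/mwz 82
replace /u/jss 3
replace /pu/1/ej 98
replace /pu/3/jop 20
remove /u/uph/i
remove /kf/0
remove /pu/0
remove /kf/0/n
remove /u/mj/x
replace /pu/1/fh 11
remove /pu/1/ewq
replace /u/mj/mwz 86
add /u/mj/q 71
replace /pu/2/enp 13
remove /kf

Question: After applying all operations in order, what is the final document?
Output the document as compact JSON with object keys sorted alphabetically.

After op 1 (remove /u/jss/0): {"kf":[[1,1],{"n":39,"xy":3}],"pu":[{"j":53,"n":26,"p":9},{"ej":17,"ls":17,"p":4},{"ewq":41,"fh":35},{"enp":82,"jop":75,"n":16,"qk":36}],"u":{"jss":[71],"mj":{"a":37,"x":32},"uph":{"ed":22,"hfm":96,"i":74}}}
After op 2 (add /pu/2/fh 77): {"kf":[[1,1],{"n":39,"xy":3}],"pu":[{"j":53,"n":26,"p":9},{"ej":17,"ls":17,"p":4},{"ewq":41,"fh":77},{"enp":82,"jop":75,"n":16,"qk":36}],"u":{"jss":[71],"mj":{"a":37,"x":32},"uph":{"ed":22,"hfm":96,"i":74}}}
After op 3 (add /u/mj/mwz 82): {"kf":[[1,1],{"n":39,"xy":3}],"pu":[{"j":53,"n":26,"p":9},{"ej":17,"ls":17,"p":4},{"ewq":41,"fh":77},{"enp":82,"jop":75,"n":16,"qk":36}],"u":{"jss":[71],"mj":{"a":37,"mwz":82,"x":32},"uph":{"ed":22,"hfm":96,"i":74}}}
After op 4 (replace /u/jss 3): {"kf":[[1,1],{"n":39,"xy":3}],"pu":[{"j":53,"n":26,"p":9},{"ej":17,"ls":17,"p":4},{"ewq":41,"fh":77},{"enp":82,"jop":75,"n":16,"qk":36}],"u":{"jss":3,"mj":{"a":37,"mwz":82,"x":32},"uph":{"ed":22,"hfm":96,"i":74}}}
After op 5 (replace /pu/1/ej 98): {"kf":[[1,1],{"n":39,"xy":3}],"pu":[{"j":53,"n":26,"p":9},{"ej":98,"ls":17,"p":4},{"ewq":41,"fh":77},{"enp":82,"jop":75,"n":16,"qk":36}],"u":{"jss":3,"mj":{"a":37,"mwz":82,"x":32},"uph":{"ed":22,"hfm":96,"i":74}}}
After op 6 (replace /pu/3/jop 20): {"kf":[[1,1],{"n":39,"xy":3}],"pu":[{"j":53,"n":26,"p":9},{"ej":98,"ls":17,"p":4},{"ewq":41,"fh":77},{"enp":82,"jop":20,"n":16,"qk":36}],"u":{"jss":3,"mj":{"a":37,"mwz":82,"x":32},"uph":{"ed":22,"hfm":96,"i":74}}}
After op 7 (remove /u/uph/i): {"kf":[[1,1],{"n":39,"xy":3}],"pu":[{"j":53,"n":26,"p":9},{"ej":98,"ls":17,"p":4},{"ewq":41,"fh":77},{"enp":82,"jop":20,"n":16,"qk":36}],"u":{"jss":3,"mj":{"a":37,"mwz":82,"x":32},"uph":{"ed":22,"hfm":96}}}
After op 8 (remove /kf/0): {"kf":[{"n":39,"xy":3}],"pu":[{"j":53,"n":26,"p":9},{"ej":98,"ls":17,"p":4},{"ewq":41,"fh":77},{"enp":82,"jop":20,"n":16,"qk":36}],"u":{"jss":3,"mj":{"a":37,"mwz":82,"x":32},"uph":{"ed":22,"hfm":96}}}
After op 9 (remove /pu/0): {"kf":[{"n":39,"xy":3}],"pu":[{"ej":98,"ls":17,"p":4},{"ewq":41,"fh":77},{"enp":82,"jop":20,"n":16,"qk":36}],"u":{"jss":3,"mj":{"a":37,"mwz":82,"x":32},"uph":{"ed":22,"hfm":96}}}
After op 10 (remove /kf/0/n): {"kf":[{"xy":3}],"pu":[{"ej":98,"ls":17,"p":4},{"ewq":41,"fh":77},{"enp":82,"jop":20,"n":16,"qk":36}],"u":{"jss":3,"mj":{"a":37,"mwz":82,"x":32},"uph":{"ed":22,"hfm":96}}}
After op 11 (remove /u/mj/x): {"kf":[{"xy":3}],"pu":[{"ej":98,"ls":17,"p":4},{"ewq":41,"fh":77},{"enp":82,"jop":20,"n":16,"qk":36}],"u":{"jss":3,"mj":{"a":37,"mwz":82},"uph":{"ed":22,"hfm":96}}}
After op 12 (replace /pu/1/fh 11): {"kf":[{"xy":3}],"pu":[{"ej":98,"ls":17,"p":4},{"ewq":41,"fh":11},{"enp":82,"jop":20,"n":16,"qk":36}],"u":{"jss":3,"mj":{"a":37,"mwz":82},"uph":{"ed":22,"hfm":96}}}
After op 13 (remove /pu/1/ewq): {"kf":[{"xy":3}],"pu":[{"ej":98,"ls":17,"p":4},{"fh":11},{"enp":82,"jop":20,"n":16,"qk":36}],"u":{"jss":3,"mj":{"a":37,"mwz":82},"uph":{"ed":22,"hfm":96}}}
After op 14 (replace /u/mj/mwz 86): {"kf":[{"xy":3}],"pu":[{"ej":98,"ls":17,"p":4},{"fh":11},{"enp":82,"jop":20,"n":16,"qk":36}],"u":{"jss":3,"mj":{"a":37,"mwz":86},"uph":{"ed":22,"hfm":96}}}
After op 15 (add /u/mj/q 71): {"kf":[{"xy":3}],"pu":[{"ej":98,"ls":17,"p":4},{"fh":11},{"enp":82,"jop":20,"n":16,"qk":36}],"u":{"jss":3,"mj":{"a":37,"mwz":86,"q":71},"uph":{"ed":22,"hfm":96}}}
After op 16 (replace /pu/2/enp 13): {"kf":[{"xy":3}],"pu":[{"ej":98,"ls":17,"p":4},{"fh":11},{"enp":13,"jop":20,"n":16,"qk":36}],"u":{"jss":3,"mj":{"a":37,"mwz":86,"q":71},"uph":{"ed":22,"hfm":96}}}
After op 17 (remove /kf): {"pu":[{"ej":98,"ls":17,"p":4},{"fh":11},{"enp":13,"jop":20,"n":16,"qk":36}],"u":{"jss":3,"mj":{"a":37,"mwz":86,"q":71},"uph":{"ed":22,"hfm":96}}}

Answer: {"pu":[{"ej":98,"ls":17,"p":4},{"fh":11},{"enp":13,"jop":20,"n":16,"qk":36}],"u":{"jss":3,"mj":{"a":37,"mwz":86,"q":71},"uph":{"ed":22,"hfm":96}}}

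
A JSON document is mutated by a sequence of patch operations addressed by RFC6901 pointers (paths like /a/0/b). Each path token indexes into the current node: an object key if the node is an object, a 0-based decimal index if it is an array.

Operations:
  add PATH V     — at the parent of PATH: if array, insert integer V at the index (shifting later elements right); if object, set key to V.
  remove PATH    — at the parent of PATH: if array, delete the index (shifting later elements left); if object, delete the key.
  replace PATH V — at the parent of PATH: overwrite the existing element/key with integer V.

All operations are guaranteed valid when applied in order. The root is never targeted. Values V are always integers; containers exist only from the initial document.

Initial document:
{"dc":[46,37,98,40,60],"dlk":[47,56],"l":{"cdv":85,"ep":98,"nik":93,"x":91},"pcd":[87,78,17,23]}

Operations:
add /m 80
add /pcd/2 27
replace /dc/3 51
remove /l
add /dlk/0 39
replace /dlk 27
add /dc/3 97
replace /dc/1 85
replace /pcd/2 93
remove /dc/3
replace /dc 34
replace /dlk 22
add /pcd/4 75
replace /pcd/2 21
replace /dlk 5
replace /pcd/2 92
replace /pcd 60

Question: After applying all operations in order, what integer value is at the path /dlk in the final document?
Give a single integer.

After op 1 (add /m 80): {"dc":[46,37,98,40,60],"dlk":[47,56],"l":{"cdv":85,"ep":98,"nik":93,"x":91},"m":80,"pcd":[87,78,17,23]}
After op 2 (add /pcd/2 27): {"dc":[46,37,98,40,60],"dlk":[47,56],"l":{"cdv":85,"ep":98,"nik":93,"x":91},"m":80,"pcd":[87,78,27,17,23]}
After op 3 (replace /dc/3 51): {"dc":[46,37,98,51,60],"dlk":[47,56],"l":{"cdv":85,"ep":98,"nik":93,"x":91},"m":80,"pcd":[87,78,27,17,23]}
After op 4 (remove /l): {"dc":[46,37,98,51,60],"dlk":[47,56],"m":80,"pcd":[87,78,27,17,23]}
After op 5 (add /dlk/0 39): {"dc":[46,37,98,51,60],"dlk":[39,47,56],"m":80,"pcd":[87,78,27,17,23]}
After op 6 (replace /dlk 27): {"dc":[46,37,98,51,60],"dlk":27,"m":80,"pcd":[87,78,27,17,23]}
After op 7 (add /dc/3 97): {"dc":[46,37,98,97,51,60],"dlk":27,"m":80,"pcd":[87,78,27,17,23]}
After op 8 (replace /dc/1 85): {"dc":[46,85,98,97,51,60],"dlk":27,"m":80,"pcd":[87,78,27,17,23]}
After op 9 (replace /pcd/2 93): {"dc":[46,85,98,97,51,60],"dlk":27,"m":80,"pcd":[87,78,93,17,23]}
After op 10 (remove /dc/3): {"dc":[46,85,98,51,60],"dlk":27,"m":80,"pcd":[87,78,93,17,23]}
After op 11 (replace /dc 34): {"dc":34,"dlk":27,"m":80,"pcd":[87,78,93,17,23]}
After op 12 (replace /dlk 22): {"dc":34,"dlk":22,"m":80,"pcd":[87,78,93,17,23]}
After op 13 (add /pcd/4 75): {"dc":34,"dlk":22,"m":80,"pcd":[87,78,93,17,75,23]}
After op 14 (replace /pcd/2 21): {"dc":34,"dlk":22,"m":80,"pcd":[87,78,21,17,75,23]}
After op 15 (replace /dlk 5): {"dc":34,"dlk":5,"m":80,"pcd":[87,78,21,17,75,23]}
After op 16 (replace /pcd/2 92): {"dc":34,"dlk":5,"m":80,"pcd":[87,78,92,17,75,23]}
After op 17 (replace /pcd 60): {"dc":34,"dlk":5,"m":80,"pcd":60}
Value at /dlk: 5

Answer: 5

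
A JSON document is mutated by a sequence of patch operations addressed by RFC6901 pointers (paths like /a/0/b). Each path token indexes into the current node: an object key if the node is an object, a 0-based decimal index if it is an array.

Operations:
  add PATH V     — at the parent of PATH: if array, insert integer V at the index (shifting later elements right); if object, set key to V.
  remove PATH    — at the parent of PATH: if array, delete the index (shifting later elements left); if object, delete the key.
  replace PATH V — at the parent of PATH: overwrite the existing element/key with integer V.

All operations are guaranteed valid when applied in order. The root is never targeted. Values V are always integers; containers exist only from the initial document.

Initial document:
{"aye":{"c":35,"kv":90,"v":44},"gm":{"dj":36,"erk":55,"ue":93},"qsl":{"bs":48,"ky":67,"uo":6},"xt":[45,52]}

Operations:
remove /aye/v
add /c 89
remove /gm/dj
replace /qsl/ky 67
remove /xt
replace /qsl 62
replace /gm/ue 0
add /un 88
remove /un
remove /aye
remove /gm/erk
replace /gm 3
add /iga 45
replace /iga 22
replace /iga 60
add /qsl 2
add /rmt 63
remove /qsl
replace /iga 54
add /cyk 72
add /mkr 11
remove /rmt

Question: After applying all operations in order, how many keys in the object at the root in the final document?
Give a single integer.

Answer: 5

Derivation:
After op 1 (remove /aye/v): {"aye":{"c":35,"kv":90},"gm":{"dj":36,"erk":55,"ue":93},"qsl":{"bs":48,"ky":67,"uo":6},"xt":[45,52]}
After op 2 (add /c 89): {"aye":{"c":35,"kv":90},"c":89,"gm":{"dj":36,"erk":55,"ue":93},"qsl":{"bs":48,"ky":67,"uo":6},"xt":[45,52]}
After op 3 (remove /gm/dj): {"aye":{"c":35,"kv":90},"c":89,"gm":{"erk":55,"ue":93},"qsl":{"bs":48,"ky":67,"uo":6},"xt":[45,52]}
After op 4 (replace /qsl/ky 67): {"aye":{"c":35,"kv":90},"c":89,"gm":{"erk":55,"ue":93},"qsl":{"bs":48,"ky":67,"uo":6},"xt":[45,52]}
After op 5 (remove /xt): {"aye":{"c":35,"kv":90},"c":89,"gm":{"erk":55,"ue":93},"qsl":{"bs":48,"ky":67,"uo":6}}
After op 6 (replace /qsl 62): {"aye":{"c":35,"kv":90},"c":89,"gm":{"erk":55,"ue":93},"qsl":62}
After op 7 (replace /gm/ue 0): {"aye":{"c":35,"kv":90},"c":89,"gm":{"erk":55,"ue":0},"qsl":62}
After op 8 (add /un 88): {"aye":{"c":35,"kv":90},"c":89,"gm":{"erk":55,"ue":0},"qsl":62,"un":88}
After op 9 (remove /un): {"aye":{"c":35,"kv":90},"c":89,"gm":{"erk":55,"ue":0},"qsl":62}
After op 10 (remove /aye): {"c":89,"gm":{"erk":55,"ue":0},"qsl":62}
After op 11 (remove /gm/erk): {"c":89,"gm":{"ue":0},"qsl":62}
After op 12 (replace /gm 3): {"c":89,"gm":3,"qsl":62}
After op 13 (add /iga 45): {"c":89,"gm":3,"iga":45,"qsl":62}
After op 14 (replace /iga 22): {"c":89,"gm":3,"iga":22,"qsl":62}
After op 15 (replace /iga 60): {"c":89,"gm":3,"iga":60,"qsl":62}
After op 16 (add /qsl 2): {"c":89,"gm":3,"iga":60,"qsl":2}
After op 17 (add /rmt 63): {"c":89,"gm":3,"iga":60,"qsl":2,"rmt":63}
After op 18 (remove /qsl): {"c":89,"gm":3,"iga":60,"rmt":63}
After op 19 (replace /iga 54): {"c":89,"gm":3,"iga":54,"rmt":63}
After op 20 (add /cyk 72): {"c":89,"cyk":72,"gm":3,"iga":54,"rmt":63}
After op 21 (add /mkr 11): {"c":89,"cyk":72,"gm":3,"iga":54,"mkr":11,"rmt":63}
After op 22 (remove /rmt): {"c":89,"cyk":72,"gm":3,"iga":54,"mkr":11}
Size at the root: 5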